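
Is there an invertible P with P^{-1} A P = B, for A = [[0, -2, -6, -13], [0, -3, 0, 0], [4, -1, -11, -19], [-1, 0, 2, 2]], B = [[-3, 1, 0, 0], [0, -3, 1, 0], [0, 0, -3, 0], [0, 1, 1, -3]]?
Yes.

Two matrices over a field are similar if and only if they have the same invariant factors.

Both A and B have characteristic polynomial (x + 3)^4 and minimal polynomial (x + 3)^3. Computing further, both have invariant factors x + 3, (x + 3)^3. Hence A and B are similar.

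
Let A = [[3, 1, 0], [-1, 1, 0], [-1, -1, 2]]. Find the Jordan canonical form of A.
The characteristic polynomial is det(xI - A) = (x - 2)^3, so the eigenvalues are 2 (algebraic multiplicity 3).

For λ = 2: rank(A - 2I) = 1, rank((A - 2I)^2) = 0. The eigenspace has dimension 3 - 1 = 2, so there are 2 Jordan blocks; the rank sequence gives block sizes [2, 1].

Assembling the blocks gives the Jordan form J above.

J = [[2, 1, 0], [0, 2, 0], [0, 0, 2]]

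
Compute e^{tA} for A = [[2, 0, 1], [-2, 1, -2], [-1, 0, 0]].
e^{tA} = [[(t + 1)*e^{t}, 0, t*e^{t}], [-2*t*e^{t}, e^{t}, -2*t*e^{t}], [-t*e^{t}, 0, (1 - t)*e^{t}]]

A has Jordan form J = [[1, 1, 0], [0, 1, 0], [0, 0, 1]] with A = PJP^{-1}, so e^{tA} = P e^{tJ} P^{-1}.

For a Jordan block J_k(λ), e^{tJ_k(λ)} = e^{λt} · (I + tN + t^2 N^2/2! + ... + t^{k-1} N^{k-1}/(k-1)!) where N is the nilpotent superdiagonal part.

Assembling the blocks and conjugating back gives the entries of e^{tA} as shown above.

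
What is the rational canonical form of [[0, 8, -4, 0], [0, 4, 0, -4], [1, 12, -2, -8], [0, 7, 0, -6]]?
The invariant factors of A (the non-unit diagonal entries of the Smith normal form of xI - A over ℚ[x]) are x^2 + 2x + 4, x^2 + 2x + 4, each dividing the next. The characteristic polynomial is their product, (x^2 + 2x + 4)^2.

The rational canonical form is the block-diagonal matrix of companion matrices C(f_i):
R = [[0, -4, 0, 0], [1, -2, 0, 0], [0, 0, 0, -4], [0, 0, 1, -2]].

Note the characteristic polynomial does not split into linear factors over ℚ, so A has no Jordan form over ℚ; the rational canonical form exists over any field.

R = [[0, -4, 0, 0], [1, -2, 0, 0], [0, 0, 0, -4], [0, 0, 1, -2]]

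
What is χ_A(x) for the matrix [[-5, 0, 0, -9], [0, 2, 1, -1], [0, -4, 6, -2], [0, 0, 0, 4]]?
xI - A = [[x + 5, 0, 0, 9], [0, x - 2, -1, 1], [0, 4, x - 6, 2], [0, 0, 0, x - 4]].

Expanding det(xI - A) along the first row:
det(xI - A) = + (x + 5)·det([[x - 2, -1, 1], [4, x - 6, 2], [0, 0, x - 4]]) - (0)·det([[0, -1, 1], [0, x - 6, 2], [0, 0, x - 4]]) + (0)·det([[0, x - 2, 1], [0, 4, 2], [0, 0, x - 4]]) - (9)·det([[0, x - 2, -1], [0, 4, x - 6], [0, 0, 0]]).

Evaluating gives χ_A(x) = x^4 - 7x^3 - 12x^2 + 176x - 320 = (x - 4)^3(x + 5).

χ_A(x) = (x - 4)^3(x + 5)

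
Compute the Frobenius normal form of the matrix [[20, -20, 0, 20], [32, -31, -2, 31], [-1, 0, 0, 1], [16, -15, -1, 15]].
R = [[0, 0, 0, 20], [1, 0, 0, -1], [0, 1, 0, -1], [0, 0, 1, 4]]

The invariant factors of A (the non-unit diagonal entries of the Smith normal form of xI - A over ℚ[x]) are (x - 4)(x^3 + x + 5), each dividing the next. The characteristic polynomial is their product, (x - 4)(x^3 + x + 5).

The rational canonical form is the block-diagonal matrix of companion matrices C(f_i):
R = [[0, 0, 0, 20], [1, 0, 0, -1], [0, 1, 0, -1], [0, 0, 1, 4]].

Note the characteristic polynomial does not split into linear factors over ℚ, so A has no Jordan form over ℚ; the rational canonical form exists over any field.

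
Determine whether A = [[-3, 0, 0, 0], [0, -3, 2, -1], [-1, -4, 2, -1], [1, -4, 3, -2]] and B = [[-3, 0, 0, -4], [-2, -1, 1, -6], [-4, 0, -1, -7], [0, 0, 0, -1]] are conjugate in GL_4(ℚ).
Two matrices over a field are similar if and only if they have the same invariant factors.

Both A and B have characteristic polynomial (x + 1)^3(x + 3) and minimal polynomial (x + 1)^3(x + 3). Computing further, both have invariant factors (x + 1)^3(x + 3). Hence A and B are similar.

Yes.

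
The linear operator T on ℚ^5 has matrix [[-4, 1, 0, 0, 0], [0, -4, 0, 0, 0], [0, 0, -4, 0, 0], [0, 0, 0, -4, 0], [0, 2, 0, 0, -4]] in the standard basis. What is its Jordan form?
J = [[-4, 1, 0, 0, 0], [0, -4, 0, 0, 0], [0, 0, -4, 0, 0], [0, 0, 0, -4, 0], [0, 0, 0, 0, -4]]

The characteristic polynomial is det(xI - A) = (x + 4)^5, so the eigenvalues are -4 (algebraic multiplicity 5).

For λ = -4: rank(A + 4I) = 1, rank((A + 4I)^2) = 0. The eigenspace has dimension 5 - 1 = 4, so there are 4 Jordan blocks; the rank sequence gives block sizes [2, 1, 1, 1].

Assembling the blocks gives the Jordan form J above.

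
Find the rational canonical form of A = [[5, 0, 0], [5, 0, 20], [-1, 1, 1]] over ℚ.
The invariant factors of A (the non-unit diagonal entries of the Smith normal form of xI - A over ℚ[x]) are x - 5, (x - 5)(x + 4), each dividing the next. The characteristic polynomial is their product, (x - 5)^2(x + 4).

The rational canonical form is the block-diagonal matrix of companion matrices C(f_i):
R = [[5, 0, 0], [0, 0, 20], [0, 1, 1]].

R = [[5, 0, 0], [0, 0, 20], [0, 1, 1]]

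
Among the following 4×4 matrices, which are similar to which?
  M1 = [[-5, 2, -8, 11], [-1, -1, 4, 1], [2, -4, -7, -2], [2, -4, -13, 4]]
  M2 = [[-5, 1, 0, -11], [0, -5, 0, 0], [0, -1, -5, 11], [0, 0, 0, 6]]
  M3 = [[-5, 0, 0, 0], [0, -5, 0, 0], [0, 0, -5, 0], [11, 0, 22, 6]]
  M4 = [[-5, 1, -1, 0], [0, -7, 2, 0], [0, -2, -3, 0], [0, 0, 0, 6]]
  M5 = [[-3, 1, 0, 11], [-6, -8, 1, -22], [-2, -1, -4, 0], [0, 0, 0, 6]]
3 classes: {M1, M5}, {M2, M4}, {M3}

Characteristic polynomials: χ_{M1} = (x - 6)(x + 5)^3, χ_{M2} = (x - 6)(x + 5)^3, χ_{M3} = (x - 6)(x + 5)^3, χ_{M4} = (x - 6)(x + 5)^3, χ_{M5} = (x - 6)(x + 5)^3.

{M1, M5}: invariant factors (x - 6)(x + 5)^3.

{M2, M4}: invariant factors x + 5, (x - 6)(x + 5)^2.

{M3}: invariant factors x + 5, x + 5, (x - 6)(x + 5).

Matrices are similar if and only if their invariant-factor lists agree; the partition into similarity classes is {M1, M5}, {M2, M4}, {M3}.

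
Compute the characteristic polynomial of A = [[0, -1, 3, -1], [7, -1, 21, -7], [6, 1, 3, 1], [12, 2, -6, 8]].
xI - A = [[x, 1, -3, 1], [-7, x + 1, -21, 7], [-6, -1, x - 3, -1], [-12, -2, 6, x - 8]].

Expanding det(xI - A) along the first row:
det(xI - A) = + (x)·det([[x + 1, -21, 7], [-1, x - 3, -1], [-2, 6, x - 8]]) - (1)·det([[-7, -21, 7], [-6, x - 3, -1], [-12, 6, x - 8]]) + (-3)·det([[-7, x + 1, 7], [-6, -1, -1], [-12, -2, x - 8]]) - (1)·det([[-7, x + 1, -21], [-6, -1, x - 3], [-12, -2, 6]]).

Evaluating gives χ_A(x) = x^4 - 10x^3 + 13x^2 + 60x + 36 = (x - 6)^2(x + 1)^2.

χ_A(x) = (x - 6)^2(x + 1)^2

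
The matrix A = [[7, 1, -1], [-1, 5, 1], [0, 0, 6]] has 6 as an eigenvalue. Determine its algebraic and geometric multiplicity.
The characteristic polynomial is (x - 6)^3, so the factor x - 6 appears with exponent 3: the algebraic multiplicity is 3.

rank(A - 6I) = 1, so the eigenspace has dimension 3 - 1 = 2: the geometric multiplicity is 2.

Since 2 < 3, A is not diagonalizable.

algebraic multiplicity 3, geometric multiplicity 2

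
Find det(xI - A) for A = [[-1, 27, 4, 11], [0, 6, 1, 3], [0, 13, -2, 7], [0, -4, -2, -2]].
xI - A = [[x + 1, -27, -4, -11], [0, x - 6, -1, -3], [0, -13, x + 2, -7], [0, 4, 2, x + 2]].

Expanding det(xI - A) along the first row:
det(xI - A) = + (x + 1)·det([[x - 6, -1, -3], [-13, x + 2, -7], [4, 2, x + 2]]) - (-27)·det([[0, -1, -3], [0, x + 2, -7], [0, 2, x + 2]]) + (-4)·det([[0, x - 6, -3], [0, -13, -7], [0, 4, x + 2]]) - (-11)·det([[0, x - 6, -1], [0, -13, x + 2], [0, 4, 2]]).

Evaluating gives χ_A(x) = x^4 - x^3 - 9x^2 - 11x - 4 = (x - 4)(x + 1)^3.

χ_A(x) = (x - 4)(x + 1)^3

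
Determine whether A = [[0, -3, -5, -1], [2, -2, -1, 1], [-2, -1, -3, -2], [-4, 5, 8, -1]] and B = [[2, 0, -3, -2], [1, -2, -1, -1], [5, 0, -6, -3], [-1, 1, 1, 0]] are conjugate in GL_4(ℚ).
Two matrices over a field are similar if and only if they have the same invariant factors.

Both A and B have characteristic polynomial (x + 1)^2(x + 2)^2 and minimal polynomial (x + 1)^2(x + 2)^2. Computing further, both have invariant factors (x + 1)^2(x + 2)^2. Hence A and B are similar.

Yes.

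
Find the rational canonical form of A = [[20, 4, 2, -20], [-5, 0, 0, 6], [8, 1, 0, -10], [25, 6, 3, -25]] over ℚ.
The invariant factors of A (the non-unit diagonal entries of the Smith normal form of xI - A over ℚ[x]) are (x + 5)(x^3 - 2x + 2), each dividing the next. The characteristic polynomial is their product, (x + 5)(x^3 - 2x + 2).

The rational canonical form is the block-diagonal matrix of companion matrices C(f_i):
R = [[0, 0, 0, -10], [1, 0, 0, 8], [0, 1, 0, 2], [0, 0, 1, -5]].

Note the characteristic polynomial does not split into linear factors over ℚ, so A has no Jordan form over ℚ; the rational canonical form exists over any field.

R = [[0, 0, 0, -10], [1, 0, 0, 8], [0, 1, 0, 2], [0, 0, 1, -5]]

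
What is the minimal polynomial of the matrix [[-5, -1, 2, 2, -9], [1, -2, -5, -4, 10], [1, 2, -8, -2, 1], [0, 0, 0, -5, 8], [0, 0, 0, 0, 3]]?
m_A(x) = (x - 3)(x + 5)^3

The characteristic polynomial factors as (x - 3)(x + 5)^4. The minimal polynomial is ∏(x - λ)^{k_λ} where k_λ is the size of the largest Jordan block at λ.

For λ = -5: rank(A + 5I) = 3, and the largest Jordan block has size 3 (the smallest k with rank((A + 5I)^k) = rank((A + 5I)^(k+1))).
For λ = 3: rank(A - 3I) = 4, and the largest Jordan block has size 1 (the smallest k with rank((A - 3I)^k) = rank((A - 3I)^(k+1))).

So m_A(x) = (x - 3)(x + 5)^3.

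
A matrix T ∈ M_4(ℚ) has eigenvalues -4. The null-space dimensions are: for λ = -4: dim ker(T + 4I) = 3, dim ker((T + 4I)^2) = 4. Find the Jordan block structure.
λ = -4: successive nullity increments [3, 1] count blocks of size ≥ k; block sizes are [2, 1, 1].

Jordan blocks: (-4, 2), (-4, 1), (-4, 1)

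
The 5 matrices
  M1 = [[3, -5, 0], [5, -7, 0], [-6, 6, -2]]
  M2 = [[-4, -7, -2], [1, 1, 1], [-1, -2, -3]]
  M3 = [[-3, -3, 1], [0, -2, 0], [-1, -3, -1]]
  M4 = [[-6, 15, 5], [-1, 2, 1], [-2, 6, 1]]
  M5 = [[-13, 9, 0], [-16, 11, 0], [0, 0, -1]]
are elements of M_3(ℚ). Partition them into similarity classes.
3 classes: {M1, M3}, {M2}, {M4, M5}

Characteristic polynomials: χ_{M1} = (x + 2)^3, χ_{M2} = (x + 2)^3, χ_{M3} = (x + 2)^3, χ_{M4} = (x + 1)^3, χ_{M5} = (x + 1)^3.

{M1, M3}: invariant factors x + 2, (x + 2)^2.

{M2}: invariant factors (x + 2)^3.

{M4, M5}: invariant factors x + 1, (x + 1)^2.

Matrices are similar if and only if their invariant-factor lists agree; the partition into similarity classes is {M1, M3}, {M2}, {M4, M5}.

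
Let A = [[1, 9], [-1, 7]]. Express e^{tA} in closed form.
e^{tA} = [[(1 - 3*t)*e^{4*t}, 9*t*e^{4*t}], [-t*e^{4*t}, (3*t + 1)*e^{4*t}]]

A has Jordan form J = [[4, 1], [0, 4]] with A = PJP^{-1}, so e^{tA} = P e^{tJ} P^{-1}.

For a Jordan block J_k(λ), e^{tJ_k(λ)} = e^{λt} · (I + tN + t^2 N^2/2! + ... + t^{k-1} N^{k-1}/(k-1)!) where N is the nilpotent superdiagonal part.

Assembling the blocks and conjugating back gives the entries of e^{tA} as shown above.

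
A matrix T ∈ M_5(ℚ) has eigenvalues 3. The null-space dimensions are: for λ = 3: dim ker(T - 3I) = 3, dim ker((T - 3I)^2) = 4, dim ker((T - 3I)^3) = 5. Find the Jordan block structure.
λ = 3: successive nullity increments [3, 1, 1] count blocks of size ≥ k; block sizes are [3, 1, 1].

Jordan blocks: (3, 3), (3, 1), (3, 1)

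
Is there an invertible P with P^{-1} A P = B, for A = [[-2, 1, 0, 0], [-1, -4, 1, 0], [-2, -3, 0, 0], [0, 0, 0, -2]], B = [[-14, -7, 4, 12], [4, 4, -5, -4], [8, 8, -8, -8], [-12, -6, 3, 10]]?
Yes.

Two matrices over a field are similar if and only if they have the same invariant factors.

Both A and B have characteristic polynomial (x + 2)^4 and minimal polynomial (x + 2)^3. Computing further, both have invariant factors x + 2, (x + 2)^3. Hence A and B are similar.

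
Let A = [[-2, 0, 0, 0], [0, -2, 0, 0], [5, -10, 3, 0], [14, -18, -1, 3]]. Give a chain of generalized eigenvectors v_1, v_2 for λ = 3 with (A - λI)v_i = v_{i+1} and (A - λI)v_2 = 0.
v_1 = [[0, 0, 1, 4]]^T, v_2 = [[0, 0, 0, -1]]^T

We seek v_1 ∈ ker((A - 3I)^2) \ ker(A - 3I), then set v_{i+1} = (A - 3I) v_i.

One such chain is v_1 = [[0, 0, 1, 4]]^T, v_2 = [[0, 0, 0, -1]]^T. Check: (A - 3I) v_2 = [[0, 0, 0, 0]]^T = 0.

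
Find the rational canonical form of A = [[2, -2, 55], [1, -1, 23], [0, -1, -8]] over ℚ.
R = [[0, 0, -9], [1, 0, -15], [0, 1, -7]]

The invariant factors of A (the non-unit diagonal entries of the Smith normal form of xI - A over ℚ[x]) are (x + 1)(x + 3)^2, each dividing the next. The characteristic polynomial is their product, (x + 1)(x + 3)^2.

The rational canonical form is the block-diagonal matrix of companion matrices C(f_i):
R = [[0, 0, -9], [1, 0, -15], [0, 1, -7]].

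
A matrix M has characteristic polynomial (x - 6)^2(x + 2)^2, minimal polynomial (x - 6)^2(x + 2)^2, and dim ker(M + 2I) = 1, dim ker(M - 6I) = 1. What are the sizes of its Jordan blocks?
Jordan blocks: (-2, 2), (6, 2)

λ = -2: algebraic multiplicity 2 (exponent in χ_M), largest block size 2 (exponent in m_M), 1 block (geometric multiplicity). This forces block sizes [2].
λ = 6: algebraic multiplicity 2 (exponent in χ_M), largest block size 2 (exponent in m_M), 1 block (geometric multiplicity). This forces block sizes [2].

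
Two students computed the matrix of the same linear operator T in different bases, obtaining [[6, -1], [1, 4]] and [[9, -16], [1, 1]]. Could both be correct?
Two matrices over a field are similar if and only if they have the same invariant factors.

Both A and B have characteristic polynomial (x - 5)^2 and minimal polynomial (x - 5)^2. Computing further, both have invariant factors (x - 5)^2. Hence A and B are similar.

Yes.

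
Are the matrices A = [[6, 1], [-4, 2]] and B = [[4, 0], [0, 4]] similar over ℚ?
Both have characteristic polynomial (x - 4)^2, but the minimal polynomial of A is (x - 4)^2 while the minimal polynomial of B is x - 4. The minimal polynomial is a similarity invariant, so A and B are not similar.

No.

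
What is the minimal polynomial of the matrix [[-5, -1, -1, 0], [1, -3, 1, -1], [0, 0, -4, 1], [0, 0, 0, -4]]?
The characteristic polynomial factors as (x + 4)^4. The minimal polynomial is ∏(x - λ)^{k_λ} where k_λ is the size of the largest Jordan block at λ.

For λ = -4: rank(A + 4I) = 2, and the largest Jordan block has size 2 (the smallest k with rank((A + 4I)^k) = rank((A + 4I)^(k+1))).

So m_A(x) = (x + 4)^2.

m_A(x) = (x + 4)^2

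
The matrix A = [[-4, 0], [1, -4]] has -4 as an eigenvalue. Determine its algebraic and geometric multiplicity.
The characteristic polynomial is (x + 4)^2, so the factor x + 4 appears with exponent 2: the algebraic multiplicity is 2.

rank(A + 4I) = 1, so the eigenspace has dimension 2 - 1 = 1: the geometric multiplicity is 1.

Since 1 < 2, A is not diagonalizable.

algebraic multiplicity 2, geometric multiplicity 1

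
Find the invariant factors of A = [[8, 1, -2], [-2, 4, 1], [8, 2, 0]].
(x - 4)^3

The Jordan structure of A has elementary divisors (x - 4)^3. Arranging the block sizes at each eigenvalue in decreasing order and taking row products gives the invariant factors.

Invariant factors (smallest first, each dividing the next): (x - 4)^3.

Check: the last factor (x - 4)^3 is the minimal polynomial, and the product (x - 4)^3 is the characteristic polynomial.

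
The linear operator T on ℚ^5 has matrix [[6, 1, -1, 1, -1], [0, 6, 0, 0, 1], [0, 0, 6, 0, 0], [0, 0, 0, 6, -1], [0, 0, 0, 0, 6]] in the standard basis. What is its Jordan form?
J = [[6, 1, 0, 0, 0], [0, 6, 0, 0, 0], [0, 0, 6, 1, 0], [0, 0, 0, 6, 0], [0, 0, 0, 0, 6]]

The characteristic polynomial is det(xI - A) = (x - 6)^5, so the eigenvalues are 6 (algebraic multiplicity 5).

For λ = 6: rank(A - 6I) = 2, rank((A - 6I)^2) = 0. The eigenspace has dimension 5 - 2 = 3, so there are 3 Jordan blocks; the rank sequence gives block sizes [2, 2, 1].

Assembling the blocks gives the Jordan form J above.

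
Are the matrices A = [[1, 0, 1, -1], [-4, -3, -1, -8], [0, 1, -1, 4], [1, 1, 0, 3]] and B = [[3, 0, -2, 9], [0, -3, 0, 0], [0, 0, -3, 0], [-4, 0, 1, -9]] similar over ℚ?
No.

trace(A) = 0 but trace(B) = -12. The trace is a similarity invariant, so A and B are not similar.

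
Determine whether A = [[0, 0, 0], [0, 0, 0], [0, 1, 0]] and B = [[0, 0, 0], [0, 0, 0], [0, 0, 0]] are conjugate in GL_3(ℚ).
Both have characteristic polynomial x^3, but the minimal polynomial of A is x^2 while the minimal polynomial of B is x. The minimal polynomial is a similarity invariant, so A and B are not similar.

No.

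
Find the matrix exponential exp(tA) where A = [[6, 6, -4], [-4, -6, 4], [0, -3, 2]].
A has Jordan form J = [[0, 1, 0], [0, 0, 0], [0, 0, 2]] with A = PJP^{-1}, so e^{tA} = P e^{tJ} P^{-1}.

For a Jordan block J_k(λ), e^{tJ_k(λ)} = e^{λt} · (I + tN + t^2 N^2/2! + ... + t^{k-1} N^{k-1}/(k-1)!) where N is the nilpotent superdiagonal part.

Assembling the blocks and conjugating back gives the entries of e^{tA} as shown above.

e^{tA} = [[3*e^{2*t} - 2, 3*e^{2*t} - 3, 2 - 2*e^{2*t}], [-4*t, 1 - 6*t, 4*t], [-6*t + 3*e^{2*t} - 3, -9*t + 3*e^{2*t} - 3, 6*t - 2*e^{2*t} + 3]]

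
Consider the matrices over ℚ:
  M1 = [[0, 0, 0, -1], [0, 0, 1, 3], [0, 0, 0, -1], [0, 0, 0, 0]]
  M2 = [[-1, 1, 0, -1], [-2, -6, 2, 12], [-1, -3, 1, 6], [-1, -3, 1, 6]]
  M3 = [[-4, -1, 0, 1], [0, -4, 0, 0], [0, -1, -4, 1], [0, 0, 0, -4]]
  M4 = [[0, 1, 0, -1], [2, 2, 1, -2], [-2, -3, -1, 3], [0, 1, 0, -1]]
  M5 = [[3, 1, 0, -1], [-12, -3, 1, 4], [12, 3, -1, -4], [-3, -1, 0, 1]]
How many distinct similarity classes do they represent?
2 classes: {M1, M2, M4, M5}, {M3}

Characteristic polynomials: χ_{M1} = x^4, χ_{M2} = x^4, χ_{M3} = (x + 4)^4, χ_{M4} = x^4, χ_{M5} = x^4.

{M1, M2, M4, M5}: invariant factors x, x^3.

{M3}: invariant factors x + 4, x + 4, (x + 4)^2.

Matrices are similar if and only if their invariant-factor lists agree; the partition into similarity classes is {M1, M2, M4, M5}, {M3}.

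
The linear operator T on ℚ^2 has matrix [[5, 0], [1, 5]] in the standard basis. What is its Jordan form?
The characteristic polynomial is det(xI - A) = (x - 5)^2, so the eigenvalues are 5 (algebraic multiplicity 2).

For λ = 5: rank(A - 5I) = 1, rank((A - 5I)^2) = 0. The eigenspace has dimension 2 - 1 = 1, so there is 1 Jordan block; the rank sequence gives block sizes [2].

Assembling the blocks gives the Jordan form J above.

J = [[5, 1], [0, 5]]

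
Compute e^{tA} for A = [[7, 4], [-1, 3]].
A has Jordan form J = [[5, 1], [0, 5]] with A = PJP^{-1}, so e^{tA} = P e^{tJ} P^{-1}.

For a Jordan block J_k(λ), e^{tJ_k(λ)} = e^{λt} · (I + tN + t^2 N^2/2! + ... + t^{k-1} N^{k-1}/(k-1)!) where N is the nilpotent superdiagonal part.

Assembling the blocks and conjugating back gives the entries of e^{tA} as shown above.

e^{tA} = [[(2*t + 1)*e^{5*t}, 4*t*e^{5*t}], [-t*e^{5*t}, (1 - 2*t)*e^{5*t}]]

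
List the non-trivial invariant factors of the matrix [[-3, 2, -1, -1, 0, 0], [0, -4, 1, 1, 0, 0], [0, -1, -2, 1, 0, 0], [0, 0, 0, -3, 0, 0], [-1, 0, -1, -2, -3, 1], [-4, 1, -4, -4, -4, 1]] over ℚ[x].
x + 3, (x + 1)^2(x + 3)^3

The Jordan structure of A has elementary divisors (x + 3)^3, (x + 3), (x + 1)^2. Arranging the block sizes at each eigenvalue in decreasing order and taking row products gives the invariant factors.

Invariant factors (smallest first, each dividing the next): x + 3, (x + 1)^2(x + 3)^3.

Check: the last factor (x + 1)^2(x + 3)^3 is the minimal polynomial, and the product (x + 1)^2(x + 3)^4 is the characteristic polynomial.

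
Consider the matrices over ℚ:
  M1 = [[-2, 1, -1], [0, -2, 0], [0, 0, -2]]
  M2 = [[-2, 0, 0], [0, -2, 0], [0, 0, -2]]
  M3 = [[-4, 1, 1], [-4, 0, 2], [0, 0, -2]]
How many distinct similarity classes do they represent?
2 classes: {M1, M3}, {M2}

Characteristic polynomials: χ_{M1} = (x + 2)^3, χ_{M2} = (x + 2)^3, χ_{M3} = (x + 2)^3.

{M1, M3}: invariant factors x + 2, (x + 2)^2.

{M2}: invariant factors x + 2, x + 2, x + 2.

Matrices are similar if and only if their invariant-factor lists agree; the partition into similarity classes is {M1, M3}, {M2}.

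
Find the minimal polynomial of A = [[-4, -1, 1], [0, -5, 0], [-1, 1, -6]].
m_A(x) = (x + 5)^2

The characteristic polynomial factors as (x + 5)^3. The minimal polynomial is ∏(x - λ)^{k_λ} where k_λ is the size of the largest Jordan block at λ.

For λ = -5: rank(A + 5I) = 1, and the largest Jordan block has size 2 (the smallest k with rank((A + 5I)^k) = rank((A + 5I)^(k+1))).

So m_A(x) = (x + 5)^2.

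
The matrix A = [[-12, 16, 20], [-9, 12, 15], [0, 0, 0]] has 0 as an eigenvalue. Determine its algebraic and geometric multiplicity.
algebraic multiplicity 3, geometric multiplicity 2

The characteristic polynomial is x^3, so the factor x appears with exponent 3: the algebraic multiplicity is 3.

rank(A) = 1, so the eigenspace has dimension 3 - 1 = 2: the geometric multiplicity is 2.

Since 2 < 3, A is not diagonalizable.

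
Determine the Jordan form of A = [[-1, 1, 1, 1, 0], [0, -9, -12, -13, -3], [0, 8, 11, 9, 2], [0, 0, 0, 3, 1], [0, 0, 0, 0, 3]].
The characteristic polynomial is det(xI - A) = (x - 3)^3(x + 1)^2, so the eigenvalues are -1 (algebraic multiplicity 2), 3 (algebraic multiplicity 3).

For λ = -1: rank(A + I) = 4, rank((A + I)^2) = 3. The eigenspace has dimension 5 - 4 = 1, so there is 1 Jordan block; the rank sequence gives block sizes [2].

For λ = 3: rank(A - 3I) = 4, rank((A - 3I)^2) = 3, rank((A - 3I)^3) = 2. The eigenspace has dimension 5 - 4 = 1, so there is 1 Jordan block; the rank sequence gives block sizes [3].

Assembling the blocks gives the Jordan form J above.

J = [[-1, 1, 0, 0, 0], [0, -1, 0, 0, 0], [0, 0, 3, 1, 0], [0, 0, 0, 3, 1], [0, 0, 0, 0, 3]]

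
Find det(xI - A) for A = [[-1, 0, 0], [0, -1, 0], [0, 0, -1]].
χ_A(x) = (x + 1)^3

xI - A = [[x + 1, 0, 0], [0, x + 1, 0], [0, 0, x + 1]].

Expanding det(xI - A) along the first row:
det(xI - A) = + (x + 1)·det([[x + 1, 0], [0, x + 1]]) - (0)·det([[0, 0], [0, x + 1]]) + (0)·det([[0, x + 1], [0, 0]]).

Evaluating gives χ_A(x) = x^3 + 3x^2 + 3x + 1 = (x + 1)^3.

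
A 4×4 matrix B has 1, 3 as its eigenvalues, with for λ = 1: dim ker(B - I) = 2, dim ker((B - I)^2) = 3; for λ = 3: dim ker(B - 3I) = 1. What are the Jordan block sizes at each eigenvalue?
λ = 1: successive nullity increments [2, 1] count blocks of size ≥ k; block sizes are [2, 1].
λ = 3: successive nullity increments [1] count blocks of size ≥ k; block sizes are [1].

Jordan blocks: (1, 2), (1, 1), (3, 1)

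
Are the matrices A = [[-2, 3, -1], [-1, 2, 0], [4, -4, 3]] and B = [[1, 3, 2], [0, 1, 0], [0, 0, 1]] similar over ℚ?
No.

Both have characteristic polynomial (x - 1)^3, but the minimal polynomial of A is (x - 1)^3 while the minimal polynomial of B is (x - 1)^2. The minimal polynomial is a similarity invariant, so A and B are not similar.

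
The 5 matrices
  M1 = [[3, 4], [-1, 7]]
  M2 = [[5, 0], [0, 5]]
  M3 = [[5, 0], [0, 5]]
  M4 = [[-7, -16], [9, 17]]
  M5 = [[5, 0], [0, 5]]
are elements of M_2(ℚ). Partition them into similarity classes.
Characteristic polynomials: χ_{M1} = (x - 5)^2, χ_{M2} = (x - 5)^2, χ_{M3} = (x - 5)^2, χ_{M4} = (x - 5)^2, χ_{M5} = (x - 5)^2.

{M1, M4}: invariant factors (x - 5)^2.

{M2, M3, M5}: invariant factors x - 5, x - 5.

Matrices are similar if and only if their invariant-factor lists agree; the partition into similarity classes is {M1, M4}, {M2, M3, M5}.

2 classes: {M1, M4}, {M2, M3, M5}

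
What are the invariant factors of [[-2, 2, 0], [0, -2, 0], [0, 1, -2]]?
x + 2, (x + 2)^2

The Jordan structure of A has elementary divisors (x + 2)^2, (x + 2). Arranging the block sizes at each eigenvalue in decreasing order and taking row products gives the invariant factors.

Invariant factors (smallest first, each dividing the next): x + 2, (x + 2)^2.

Check: the last factor (x + 2)^2 is the minimal polynomial, and the product (x + 2)^3 is the characteristic polynomial.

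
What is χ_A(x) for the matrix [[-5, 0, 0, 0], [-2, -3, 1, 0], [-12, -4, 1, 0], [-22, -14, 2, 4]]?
xI - A = [[x + 5, 0, 0, 0], [2, x + 3, -1, 0], [12, 4, x - 1, 0], [22, 14, -2, x - 4]].

Expanding det(xI - A) along the first row:
det(xI - A) = + (x + 5)·det([[x + 3, -1, 0], [4, x - 1, 0], [14, -2, x - 4]]) - (0)·det([[2, -1, 0], [12, x - 1, 0], [22, -2, x - 4]]) + (0)·det([[2, x + 3, 0], [12, 4, 0], [22, 14, x - 4]]) - (0)·det([[2, x + 3, -1], [12, 4, x - 1], [22, 14, -2]]).

Evaluating gives χ_A(x) = x^4 + 3x^3 - 17x^2 - 39x - 20 = (x - 4)(x + 1)^2(x + 5).

χ_A(x) = (x - 4)(x + 1)^2(x + 5)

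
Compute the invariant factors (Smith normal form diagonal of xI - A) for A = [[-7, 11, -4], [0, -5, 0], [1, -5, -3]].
(x + 5)^3

The Jordan structure of A has elementary divisors (x + 5)^3. Arranging the block sizes at each eigenvalue in decreasing order and taking row products gives the invariant factors.

Invariant factors (smallest first, each dividing the next): (x + 5)^3.

Check: the last factor (x + 5)^3 is the minimal polynomial, and the product (x + 5)^3 is the characteristic polynomial.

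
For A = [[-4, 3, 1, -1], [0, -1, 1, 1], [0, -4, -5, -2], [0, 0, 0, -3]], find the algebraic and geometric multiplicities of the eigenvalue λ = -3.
algebraic multiplicity 3, geometric multiplicity 2

The characteristic polynomial is (x + 3)^3(x + 4), so the factor x + 3 appears with exponent 3: the algebraic multiplicity is 3.

rank(A + 3I) = 2, so the eigenspace has dimension 4 - 2 = 2: the geometric multiplicity is 2.

Since 2 < 3, A is not diagonalizable.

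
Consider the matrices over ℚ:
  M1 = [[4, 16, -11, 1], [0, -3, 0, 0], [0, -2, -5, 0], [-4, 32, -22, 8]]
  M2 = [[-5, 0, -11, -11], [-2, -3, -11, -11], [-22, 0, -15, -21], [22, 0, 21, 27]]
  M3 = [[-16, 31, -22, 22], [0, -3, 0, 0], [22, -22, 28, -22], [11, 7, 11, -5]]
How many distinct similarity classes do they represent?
Characteristic polynomials: χ_{M1} = (x - 6)^2(x + 3)(x + 5), χ_{M2} = (x - 6)^2(x + 3)(x + 5), χ_{M3} = (x - 6)^2(x + 3)(x + 5).

{M1, M2}: invariant factors (x - 6)^2(x + 3)(x + 5).

{M3}: invariant factors x - 6, (x - 6)(x + 3)(x + 5).

Matrices are similar if and only if their invariant-factor lists agree; the partition into similarity classes is {M1, M2}, {M3}.

2 classes: {M1, M2}, {M3}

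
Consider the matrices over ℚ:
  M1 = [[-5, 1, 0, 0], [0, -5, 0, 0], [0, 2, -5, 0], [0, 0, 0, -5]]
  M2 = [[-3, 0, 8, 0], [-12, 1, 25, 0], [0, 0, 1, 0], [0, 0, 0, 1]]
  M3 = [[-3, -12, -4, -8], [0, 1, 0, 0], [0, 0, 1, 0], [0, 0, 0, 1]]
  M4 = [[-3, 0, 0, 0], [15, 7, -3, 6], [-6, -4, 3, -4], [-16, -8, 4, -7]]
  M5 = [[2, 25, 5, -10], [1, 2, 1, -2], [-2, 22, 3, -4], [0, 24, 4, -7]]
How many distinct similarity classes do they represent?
Characteristic polynomials: χ_{M1} = (x + 5)^4, χ_{M2} = (x - 1)^3(x + 3), χ_{M3} = (x - 1)^3(x + 3), χ_{M4} = (x - 1)^3(x + 3), χ_{M5} = (x - 1)^3(x + 3).

{M1}: invariant factors x + 5, x + 5, (x + 5)^2.

{M2, M4, M5}: invariant factors x - 1, (x - 1)^2(x + 3).

{M3}: invariant factors x - 1, x - 1, (x - 1)(x + 3).

Matrices are similar if and only if their invariant-factor lists agree; the partition into similarity classes is {M1}, {M2, M4, M5}, {M3}.

3 classes: {M1}, {M2, M4, M5}, {M3}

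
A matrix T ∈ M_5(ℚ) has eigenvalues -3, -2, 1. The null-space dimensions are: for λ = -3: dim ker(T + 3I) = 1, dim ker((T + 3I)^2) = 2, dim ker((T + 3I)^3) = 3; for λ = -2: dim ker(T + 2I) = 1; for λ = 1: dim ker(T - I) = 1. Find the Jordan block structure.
λ = -3: successive nullity increments [1, 1, 1] count blocks of size ≥ k; block sizes are [3].
λ = -2: successive nullity increments [1] count blocks of size ≥ k; block sizes are [1].
λ = 1: successive nullity increments [1] count blocks of size ≥ k; block sizes are [1].

Jordan blocks: (-3, 3), (-2, 1), (1, 1)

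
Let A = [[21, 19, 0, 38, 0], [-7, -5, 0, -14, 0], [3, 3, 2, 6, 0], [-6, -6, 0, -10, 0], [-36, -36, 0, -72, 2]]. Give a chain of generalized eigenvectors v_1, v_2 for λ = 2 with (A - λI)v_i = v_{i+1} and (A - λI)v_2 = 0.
v_1 = [[-6, 3, -1, 2, 12]]^T, v_2 = [[19, -7, 3, -6, -36]]^T

We seek v_1 ∈ ker((A - 2I)^2) \ ker(A - 2I), then set v_{i+1} = (A - 2I) v_i.

One such chain is v_1 = [[-6, 3, -1, 2, 12]]^T, v_2 = [[19, -7, 3, -6, -36]]^T. Check: (A - 2I) v_2 = [[0, 0, 0, 0, 0]]^T = 0.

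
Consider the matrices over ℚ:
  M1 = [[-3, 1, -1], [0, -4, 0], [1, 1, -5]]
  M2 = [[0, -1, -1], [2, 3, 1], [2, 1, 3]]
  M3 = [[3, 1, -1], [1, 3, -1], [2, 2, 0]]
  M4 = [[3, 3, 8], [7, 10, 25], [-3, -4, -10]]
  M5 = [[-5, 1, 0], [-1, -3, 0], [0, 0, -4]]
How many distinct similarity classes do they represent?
3 classes: {M1, M5}, {M2, M3}, {M4}

Characteristic polynomials: χ_{M1} = (x + 4)^3, χ_{M2} = (x - 2)^3, χ_{M3} = (x - 2)^3, χ_{M4} = (x - 1)^3, χ_{M5} = (x + 4)^3.

{M1, M5}: invariant factors x + 4, (x + 4)^2.

{M2, M3}: invariant factors x - 2, (x - 2)^2.

{M4}: invariant factors (x - 1)^3.

Matrices are similar if and only if their invariant-factor lists agree; the partition into similarity classes is {M1, M5}, {M2, M3}, {M4}.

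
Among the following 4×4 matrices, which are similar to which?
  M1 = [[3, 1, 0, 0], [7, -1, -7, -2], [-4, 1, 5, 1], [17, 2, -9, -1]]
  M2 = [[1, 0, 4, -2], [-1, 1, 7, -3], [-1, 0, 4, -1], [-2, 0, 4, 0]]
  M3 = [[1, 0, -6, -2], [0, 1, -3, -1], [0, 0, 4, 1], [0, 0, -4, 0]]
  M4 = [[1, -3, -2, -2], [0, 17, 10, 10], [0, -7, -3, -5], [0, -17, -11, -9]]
Characteristic polynomials: χ_{M1} = (x - 2)^2(x - 1)^2, χ_{M2} = (x - 2)^2(x - 1)^2, χ_{M3} = (x - 2)^2(x - 1)^2, χ_{M4} = (x - 2)^2(x - 1)^2.

{M1, M4}: invariant factors (x - 2)^2(x - 1)^2.

{M2, M3}: invariant factors x - 1, (x - 2)^2(x - 1).

Matrices are similar if and only if their invariant-factor lists agree; the partition into similarity classes is {M1, M4}, {M2, M3}.

2 classes: {M1, M4}, {M2, M3}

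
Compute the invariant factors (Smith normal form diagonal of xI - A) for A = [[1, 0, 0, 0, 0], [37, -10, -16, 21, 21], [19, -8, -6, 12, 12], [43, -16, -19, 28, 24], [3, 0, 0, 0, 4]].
The Jordan structure of A has elementary divisors (x - 1), (x - 4)^3, (x - 4). Arranging the block sizes at each eigenvalue in decreasing order and taking row products gives the invariant factors.

Invariant factors (smallest first, each dividing the next): x - 4, (x - 4)^3(x - 1).

Check: the last factor (x - 4)^3(x - 1) is the minimal polynomial, and the product (x - 4)^4(x - 1) is the characteristic polynomial.

x - 4, (x - 4)^3(x - 1)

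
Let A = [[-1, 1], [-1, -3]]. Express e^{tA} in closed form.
e^{tA} = [[(t + 1)*e^{-2*t}, t*e^{-2*t}], [-t*e^{-2*t}, (1 - t)*e^{-2*t}]]

A has Jordan form J = [[-2, 1], [0, -2]] with A = PJP^{-1}, so e^{tA} = P e^{tJ} P^{-1}.

For a Jordan block J_k(λ), e^{tJ_k(λ)} = e^{λt} · (I + tN + t^2 N^2/2! + ... + t^{k-1} N^{k-1}/(k-1)!) where N is the nilpotent superdiagonal part.

Assembling the blocks and conjugating back gives the entries of e^{tA} as shown above.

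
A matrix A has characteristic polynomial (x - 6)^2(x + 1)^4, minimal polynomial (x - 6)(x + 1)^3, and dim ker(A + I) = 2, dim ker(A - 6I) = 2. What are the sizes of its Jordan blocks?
λ = -1: algebraic multiplicity 4 (exponent in χ_A), largest block size 3 (exponent in m_A), 2 blocks (geometric multiplicity). These force block sizes [3, 1].
λ = 6: algebraic multiplicity 2 (exponent in χ_A), largest block size 1 (exponent in m_A), 2 blocks (geometric multiplicity). These force block sizes [1, 1].

Jordan blocks: (-1, 3), (-1, 1), (6, 1), (6, 1)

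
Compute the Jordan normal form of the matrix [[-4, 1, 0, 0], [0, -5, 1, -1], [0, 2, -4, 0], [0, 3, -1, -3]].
J = [[-4, 1, 0, 0], [0, -4, 1, 0], [0, 0, -4, 0], [0, 0, 0, -4]]

The characteristic polynomial is det(xI - A) = (x + 4)^4, so the eigenvalues are -4 (algebraic multiplicity 4).

For λ = -4: rank(A + 4I) = 2, rank((A + 4I)^2) = 1, rank((A + 4I)^3) = 0. The eigenspace has dimension 4 - 2 = 2, so there are 2 Jordan blocks; the rank sequence gives block sizes [3, 1].

Assembling the blocks gives the Jordan form J above.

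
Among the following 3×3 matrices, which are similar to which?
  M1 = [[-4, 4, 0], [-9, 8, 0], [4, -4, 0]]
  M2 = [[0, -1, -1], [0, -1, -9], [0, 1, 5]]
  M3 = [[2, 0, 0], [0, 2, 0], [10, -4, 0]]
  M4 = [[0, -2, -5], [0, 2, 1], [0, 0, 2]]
Characteristic polynomials: χ_{M1} = x(x - 2)^2, χ_{M2} = x(x - 2)^2, χ_{M3} = x(x - 2)^2, χ_{M4} = x(x - 2)^2.

{M1, M2, M4}: invariant factors x(x - 2)^2.

{M3}: invariant factors x - 2, x(x - 2).

Matrices are similar if and only if their invariant-factor lists agree; the partition into similarity classes is {M1, M2, M4}, {M3}.

2 classes: {M1, M2, M4}, {M3}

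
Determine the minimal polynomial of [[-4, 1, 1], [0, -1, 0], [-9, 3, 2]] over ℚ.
m_A(x) = (x + 1)^2

The characteristic polynomial factors as (x + 1)^3. The minimal polynomial is ∏(x - λ)^{k_λ} where k_λ is the size of the largest Jordan block at λ.

For λ = -1: rank(A + I) = 1, and the largest Jordan block has size 2 (the smallest k with rank((A + I)^k) = rank((A + I)^(k+1))).

So m_A(x) = (x + 1)^2.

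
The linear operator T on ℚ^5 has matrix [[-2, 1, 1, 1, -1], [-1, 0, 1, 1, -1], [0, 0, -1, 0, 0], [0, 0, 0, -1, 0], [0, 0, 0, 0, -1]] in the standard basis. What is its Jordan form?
J = [[-1, 1, 0, 0, 0], [0, -1, 0, 0, 0], [0, 0, -1, 0, 0], [0, 0, 0, -1, 0], [0, 0, 0, 0, -1]]

The characteristic polynomial is det(xI - A) = (x + 1)^5, so the eigenvalues are -1 (algebraic multiplicity 5).

For λ = -1: rank(A + I) = 1, rank((A + I)^2) = 0. The eigenspace has dimension 5 - 1 = 4, so there are 4 Jordan blocks; the rank sequence gives block sizes [2, 1, 1, 1].

Assembling the blocks gives the Jordan form J above.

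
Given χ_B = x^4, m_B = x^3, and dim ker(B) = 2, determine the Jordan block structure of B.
Jordan blocks: (0, 3), (0, 1)

λ = 0: algebraic multiplicity 4 (exponent in χ_B), largest block size 3 (exponent in m_B), 2 blocks (geometric multiplicity). These force block sizes [3, 1].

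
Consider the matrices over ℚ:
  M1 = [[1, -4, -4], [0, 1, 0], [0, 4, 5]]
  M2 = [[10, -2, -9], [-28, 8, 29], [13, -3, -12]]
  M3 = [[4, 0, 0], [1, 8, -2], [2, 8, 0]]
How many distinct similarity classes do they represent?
3 classes: {M1}, {M2}, {M3}

Characteristic polynomials: χ_{M1} = (x - 5)(x - 1)^2, χ_{M2} = (x - 2)^3, χ_{M3} = (x - 4)^3.

{M1}: invariant factors x - 1, (x - 5)(x - 1).

{M2}: invariant factors (x - 2)^3.

{M3}: invariant factors x - 4, (x - 4)^2.

Matrices are similar if and only if their invariant-factor lists agree; the partition into similarity classes is {M1}, {M2}, {M3}.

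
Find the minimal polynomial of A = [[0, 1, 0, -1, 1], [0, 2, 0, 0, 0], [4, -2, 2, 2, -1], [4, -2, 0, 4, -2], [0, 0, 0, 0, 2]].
The characteristic polynomial factors as (x - 2)^5. The minimal polynomial is ∏(x - λ)^{k_λ} where k_λ is the size of the largest Jordan block at λ.

For λ = 2: rank(A - 2I) = 2, and the largest Jordan block has size 2 (the smallest k with rank((A - 2I)^k) = rank((A - 2I)^(k+1))).

So m_A(x) = (x - 2)^2.

m_A(x) = (x - 2)^2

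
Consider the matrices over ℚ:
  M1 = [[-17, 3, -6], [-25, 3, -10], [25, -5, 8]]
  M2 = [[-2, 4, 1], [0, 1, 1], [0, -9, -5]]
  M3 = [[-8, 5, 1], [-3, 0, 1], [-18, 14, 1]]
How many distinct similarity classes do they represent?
Characteristic polynomials: χ_{M1} = (x + 2)^3, χ_{M2} = (x + 2)^3, χ_{M3} = (x + 1)^2(x + 5).

{M1}: invariant factors x + 2, (x + 2)^2.

{M2}: invariant factors (x + 2)^3.

{M3}: invariant factors (x + 1)^2(x + 5).

Matrices are similar if and only if their invariant-factor lists agree; the partition into similarity classes is {M1}, {M2}, {M3}.

3 classes: {M1}, {M2}, {M3}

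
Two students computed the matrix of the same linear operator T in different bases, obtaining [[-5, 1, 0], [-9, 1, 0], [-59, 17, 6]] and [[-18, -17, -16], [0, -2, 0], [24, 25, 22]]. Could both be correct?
Yes.

Two matrices over a field are similar if and only if they have the same invariant factors.

Both A and B have characteristic polynomial (x - 6)(x + 2)^2 and minimal polynomial (x - 6)(x + 2)^2. Computing further, both have invariant factors (x - 6)(x + 2)^2. Hence A and B are similar.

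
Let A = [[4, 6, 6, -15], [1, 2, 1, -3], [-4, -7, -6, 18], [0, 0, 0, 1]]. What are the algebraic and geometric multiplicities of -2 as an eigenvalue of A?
algebraic multiplicity 1, geometric multiplicity 1

The characteristic polynomial is (x - 1)^3(x + 2), so the factor x + 2 appears with exponent 1: the algebraic multiplicity is 1.

rank(A + 2I) = 3, so the eigenspace has dimension 4 - 3 = 1: the geometric multiplicity is 1.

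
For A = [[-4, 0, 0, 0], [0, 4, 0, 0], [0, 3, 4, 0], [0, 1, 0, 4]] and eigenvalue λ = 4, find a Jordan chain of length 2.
v_1 = [[0, 1, 8, 3]]^T, v_2 = [[0, 0, 3, 1]]^T

We seek v_1 ∈ ker((A - 4I)^2) \ ker(A - 4I), then set v_{i+1} = (A - 4I) v_i.

One such chain is v_1 = [[0, 1, 8, 3]]^T, v_2 = [[0, 0, 3, 1]]^T. Check: (A - 4I) v_2 = [[0, 0, 0, 0]]^T = 0.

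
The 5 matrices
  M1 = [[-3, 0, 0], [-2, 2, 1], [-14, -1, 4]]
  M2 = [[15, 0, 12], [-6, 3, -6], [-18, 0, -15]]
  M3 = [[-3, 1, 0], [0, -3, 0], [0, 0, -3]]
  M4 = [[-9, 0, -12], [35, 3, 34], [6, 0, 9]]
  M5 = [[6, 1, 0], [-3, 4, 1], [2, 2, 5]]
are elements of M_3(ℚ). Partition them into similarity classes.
4 classes: {M1, M4}, {M2}, {M3}, {M5}

Characteristic polynomials: χ_{M1} = (x - 3)^2(x + 3), χ_{M2} = (x - 3)^2(x + 3), χ_{M3} = (x + 3)^3, χ_{M4} = (x - 3)^2(x + 3), χ_{M5} = (x - 5)^3.

{M1, M4}: invariant factors (x - 3)^2(x + 3).

{M2}: invariant factors x - 3, (x - 3)(x + 3).

{M3}: invariant factors x + 3, (x + 3)^2.

{M5}: invariant factors (x - 5)^3.

Matrices are similar if and only if their invariant-factor lists agree; the partition into similarity classes is {M1, M4}, {M2}, {M3}, {M5}.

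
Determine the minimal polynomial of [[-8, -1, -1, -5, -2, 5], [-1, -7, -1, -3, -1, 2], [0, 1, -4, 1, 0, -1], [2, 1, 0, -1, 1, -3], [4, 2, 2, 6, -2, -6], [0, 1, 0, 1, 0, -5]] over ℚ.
m_A(x) = (x + 4)^2(x + 5)^3

The characteristic polynomial factors as (x + 4)^3(x + 5)^3. The minimal polynomial is ∏(x - λ)^{k_λ} where k_λ is the size of the largest Jordan block at λ.

For λ = -5: rank(A + 5I) = 5, and the largest Jordan block has size 3 (the smallest k with rank((A + 5I)^k) = rank((A + 5I)^(k+1))).
For λ = -4: rank(A + 4I) = 4, and the largest Jordan block has size 2 (the smallest k with rank((A + 4I)^k) = rank((A + 4I)^(k+1))).

So m_A(x) = (x + 4)^2(x + 5)^3.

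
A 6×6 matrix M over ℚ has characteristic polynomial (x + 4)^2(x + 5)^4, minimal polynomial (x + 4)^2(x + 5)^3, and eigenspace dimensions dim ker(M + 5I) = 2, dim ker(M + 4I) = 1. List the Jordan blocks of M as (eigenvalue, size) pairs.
Jordan blocks: (-5, 3), (-5, 1), (-4, 2)

λ = -5: algebraic multiplicity 4 (exponent in χ_M), largest block size 3 (exponent in m_M), 2 blocks (geometric multiplicity). These force block sizes [3, 1].
λ = -4: algebraic multiplicity 2 (exponent in χ_M), largest block size 2 (exponent in m_M), 1 block (geometric multiplicity). This forces block sizes [2].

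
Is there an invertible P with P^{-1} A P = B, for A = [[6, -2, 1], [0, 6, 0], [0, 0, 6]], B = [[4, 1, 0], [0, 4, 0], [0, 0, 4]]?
trace(A) = 18 but trace(B) = 12. The trace is a similarity invariant, so A and B are not similar.

No.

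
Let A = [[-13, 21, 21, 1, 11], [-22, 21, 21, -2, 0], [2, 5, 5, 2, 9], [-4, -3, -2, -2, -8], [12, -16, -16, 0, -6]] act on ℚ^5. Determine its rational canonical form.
The invariant factors of A (the non-unit diagonal entries of the Smith normal form of xI - A over ℚ[x]) are (x - 1)(x^2 - 2x - 2)^2, each dividing the next. The characteristic polynomial is their product, (x - 1)(x^2 - 2x - 2)^2.

The rational canonical form is the block-diagonal matrix of companion matrices C(f_i):
R = [[0, 0, 0, 0, 4], [1, 0, 0, 0, 4], [0, 1, 0, 0, -8], [0, 0, 1, 0, -4], [0, 0, 0, 1, 5]].

Note the characteristic polynomial does not split into linear factors over ℚ, so A has no Jordan form over ℚ; the rational canonical form exists over any field.

R = [[0, 0, 0, 0, 4], [1, 0, 0, 0, 4], [0, 1, 0, 0, -8], [0, 0, 1, 0, -4], [0, 0, 0, 1, 5]]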